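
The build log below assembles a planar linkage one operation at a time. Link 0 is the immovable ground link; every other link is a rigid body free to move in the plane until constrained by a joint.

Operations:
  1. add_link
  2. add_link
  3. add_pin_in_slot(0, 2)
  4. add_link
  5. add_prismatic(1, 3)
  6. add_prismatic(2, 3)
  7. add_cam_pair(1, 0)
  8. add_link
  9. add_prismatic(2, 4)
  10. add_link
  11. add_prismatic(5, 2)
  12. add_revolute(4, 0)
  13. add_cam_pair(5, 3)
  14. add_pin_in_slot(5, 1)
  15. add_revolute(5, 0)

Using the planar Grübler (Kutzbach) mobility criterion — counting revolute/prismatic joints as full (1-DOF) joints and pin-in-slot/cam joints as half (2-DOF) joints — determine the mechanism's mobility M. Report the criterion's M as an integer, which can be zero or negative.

L=1 J1=0 J2=0
add link → L=2 J1=0 J2=0
add link → L=3 J1=0 J2=0
PS@0,2 dof=2 J2 → L=3 J1=0 J2=1
add link → L=4 J1=0 J2=1
P@1,3 dof=1 J1 → L=4 J1=1 J2=1
P@2,3 dof=1 J1 → L=4 J1=2 J2=1
C@1,0 dof=2 J2 → L=4 J1=2 J2=2
add link → L=5 J1=2 J2=2
P@2,4 dof=1 J1 → L=5 J1=3 J2=2
add link → L=6 J1=3 J2=2
P@5,2 dof=1 J1 → L=6 J1=4 J2=2
R@4,0 dof=1 J1 → L=6 J1=5 J2=2
C@5,3 dof=2 J2 → L=6 J1=5 J2=3
PS@5,1 dof=2 J2 → L=6 J1=5 J2=4
R@5,0 dof=1 J1 → L=6 J1=6 J2=4
M=3(L−1)−2J1−J2=3·5−2·6−4=-1

M = -1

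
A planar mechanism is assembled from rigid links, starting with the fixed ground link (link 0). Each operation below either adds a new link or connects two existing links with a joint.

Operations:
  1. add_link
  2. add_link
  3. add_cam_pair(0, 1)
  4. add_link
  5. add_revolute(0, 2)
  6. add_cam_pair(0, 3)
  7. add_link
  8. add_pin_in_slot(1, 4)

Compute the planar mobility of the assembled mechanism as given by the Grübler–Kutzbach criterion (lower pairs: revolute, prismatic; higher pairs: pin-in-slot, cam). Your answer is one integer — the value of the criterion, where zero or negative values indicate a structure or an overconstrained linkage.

M = 7

(L,J1,J2)=(1,0,0); link0 fixed
link1: (2,0,0)
link2: (3,0,0)
C 0-1 [J2]: (3,0,1)
link3: (4,0,1)
R 0-2 [J1]: (4,1,1)
C 0-3 [J2]: (4,1,2)
link4: (5,1,2)
PS 1-4 [J2]: (5,1,3)
Grübler: 3·4 − 2·1 − 3 = 7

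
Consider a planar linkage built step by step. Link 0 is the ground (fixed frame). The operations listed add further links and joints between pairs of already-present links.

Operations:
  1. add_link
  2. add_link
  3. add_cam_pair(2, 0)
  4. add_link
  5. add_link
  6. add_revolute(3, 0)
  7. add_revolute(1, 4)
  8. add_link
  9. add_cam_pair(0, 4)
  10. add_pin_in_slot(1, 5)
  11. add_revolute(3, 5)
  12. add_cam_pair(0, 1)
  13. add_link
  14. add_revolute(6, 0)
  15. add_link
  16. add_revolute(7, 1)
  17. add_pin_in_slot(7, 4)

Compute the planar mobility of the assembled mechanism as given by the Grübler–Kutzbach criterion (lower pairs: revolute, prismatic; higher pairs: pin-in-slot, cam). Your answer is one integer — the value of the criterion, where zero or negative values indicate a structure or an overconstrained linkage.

link 0 = ground. State L|J1|J2 = 1|0|0
+link1  2|0|0
+link2  3|0|0
C(2,0) f=2→J2  3|0|1
+link3  4|0|1
+link4  5|0|1
R(3,0) f=1→J1  5|1|1
R(1,4) f=1→J1  5|2|1
+link5  6|2|1
C(0,4) f=2→J2  6|2|2
PS(1,5) f=2→J2  6|2|3
R(3,5) f=1→J1  6|3|3
C(0,1) f=2→J2  6|3|4
+link6  7|3|4
R(6,0) f=1→J1  7|4|4
+link7  8|4|4
R(7,1) f=1→J1  8|5|4
PS(7,4) f=2→J2  8|5|5
M = 3(8−1)−2·5−5 = 21−10−5 = 6

M = 6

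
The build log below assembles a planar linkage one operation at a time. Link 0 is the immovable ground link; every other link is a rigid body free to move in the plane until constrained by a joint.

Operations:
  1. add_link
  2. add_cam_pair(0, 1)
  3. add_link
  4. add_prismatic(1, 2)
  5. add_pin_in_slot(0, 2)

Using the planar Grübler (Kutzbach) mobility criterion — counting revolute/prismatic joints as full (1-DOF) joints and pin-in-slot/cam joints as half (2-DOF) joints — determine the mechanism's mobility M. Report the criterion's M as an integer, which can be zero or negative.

L=1 J1=0 J2=0
add link → L=2 J1=0 J2=0
C@0,1 dof=2 J2 → L=2 J1=0 J2=1
add link → L=3 J1=0 J2=1
P@1,2 dof=1 J1 → L=3 J1=1 J2=1
PS@0,2 dof=2 J2 → L=3 J1=1 J2=2
M=3(L−1)−2J1−J2=3·2−2·1−2=2

M = 2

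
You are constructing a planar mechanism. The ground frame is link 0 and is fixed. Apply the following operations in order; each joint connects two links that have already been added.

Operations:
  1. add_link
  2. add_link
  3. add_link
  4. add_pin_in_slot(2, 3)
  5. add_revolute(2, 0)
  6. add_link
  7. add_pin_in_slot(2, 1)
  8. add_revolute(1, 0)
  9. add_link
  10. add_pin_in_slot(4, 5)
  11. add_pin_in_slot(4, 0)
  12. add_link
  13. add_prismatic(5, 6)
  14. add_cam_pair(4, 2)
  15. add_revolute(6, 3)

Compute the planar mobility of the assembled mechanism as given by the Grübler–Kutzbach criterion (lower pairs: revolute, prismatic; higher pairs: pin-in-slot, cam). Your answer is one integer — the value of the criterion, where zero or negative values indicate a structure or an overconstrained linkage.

M = 5

[1;0;0] (link 0 is ground)
L+ [2;0;0]
L+ [3;0;0]
L+ [4;0;0]
PS(2,3)∈J2 [4;0;1]
R(2,0)∈J1 [4;1;1]
L+ [5;1;1]
PS(2,1)∈J2 [5;1;2]
R(1,0)∈J1 [5;2;2]
L+ [6;2;2]
PS(4,5)∈J2 [6;2;3]
PS(4,0)∈J2 [6;2;4]
L+ [7;2;4]
P(5,6)∈J1 [7;3;4]
C(4,2)∈J2 [7;3;5]
R(6,3)∈J1 [7;4;5]
mobility = 18 − 8 − 5 = 5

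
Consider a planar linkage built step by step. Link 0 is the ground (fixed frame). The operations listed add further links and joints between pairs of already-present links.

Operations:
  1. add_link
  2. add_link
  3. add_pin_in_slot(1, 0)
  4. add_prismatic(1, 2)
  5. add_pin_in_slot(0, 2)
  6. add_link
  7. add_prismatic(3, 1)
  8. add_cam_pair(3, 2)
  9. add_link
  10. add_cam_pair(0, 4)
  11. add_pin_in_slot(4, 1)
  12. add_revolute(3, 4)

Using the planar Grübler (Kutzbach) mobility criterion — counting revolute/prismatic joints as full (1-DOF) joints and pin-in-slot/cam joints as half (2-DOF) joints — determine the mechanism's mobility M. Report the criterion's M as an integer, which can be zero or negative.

L=1 J1=0 J2=0
add link → L=2 J1=0 J2=0
add link → L=3 J1=0 J2=0
PS@1,0 dof=2 J2 → L=3 J1=0 J2=1
P@1,2 dof=1 J1 → L=3 J1=1 J2=1
PS@0,2 dof=2 J2 → L=3 J1=1 J2=2
add link → L=4 J1=1 J2=2
P@3,1 dof=1 J1 → L=4 J1=2 J2=2
C@3,2 dof=2 J2 → L=4 J1=2 J2=3
add link → L=5 J1=2 J2=3
C@0,4 dof=2 J2 → L=5 J1=2 J2=4
PS@4,1 dof=2 J2 → L=5 J1=2 J2=5
R@3,4 dof=1 J1 → L=5 J1=3 J2=5
M=3(L−1)−2J1−J2=3·4−2·3−5=1

M = 1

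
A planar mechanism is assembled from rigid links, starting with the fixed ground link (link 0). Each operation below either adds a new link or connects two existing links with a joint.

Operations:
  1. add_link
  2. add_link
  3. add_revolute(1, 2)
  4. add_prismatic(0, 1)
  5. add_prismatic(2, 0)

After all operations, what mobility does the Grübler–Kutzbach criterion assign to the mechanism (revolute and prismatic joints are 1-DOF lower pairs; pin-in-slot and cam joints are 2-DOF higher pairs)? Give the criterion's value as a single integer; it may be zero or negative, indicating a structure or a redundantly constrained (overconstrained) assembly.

M = 0

L=1 J1=0 J2=0
add link → L=2 J1=0 J2=0
add link → L=3 J1=0 J2=0
R@1,2 dof=1 J1 → L=3 J1=1 J2=0
P@0,1 dof=1 J1 → L=3 J1=2 J2=0
P@2,0 dof=1 J1 → L=3 J1=3 J2=0
M=3(L−1)−2J1−J2=3·2−2·3−0=0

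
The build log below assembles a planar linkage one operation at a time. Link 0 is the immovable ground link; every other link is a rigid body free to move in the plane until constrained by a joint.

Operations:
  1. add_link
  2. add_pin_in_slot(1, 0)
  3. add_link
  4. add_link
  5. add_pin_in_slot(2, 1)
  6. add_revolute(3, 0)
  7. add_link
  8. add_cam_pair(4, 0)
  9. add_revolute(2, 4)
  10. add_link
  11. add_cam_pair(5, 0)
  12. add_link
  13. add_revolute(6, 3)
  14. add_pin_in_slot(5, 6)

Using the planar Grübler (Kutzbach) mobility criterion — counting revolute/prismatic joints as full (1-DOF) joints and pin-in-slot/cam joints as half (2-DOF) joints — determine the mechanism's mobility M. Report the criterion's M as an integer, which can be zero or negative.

link 0 = ground. State L|J1|J2 = 1|0|0
+link1  2|0|0
PS(1,0) f=2→J2  2|0|1
+link2  3|0|1
+link3  4|0|1
PS(2,1) f=2→J2  4|0|2
R(3,0) f=1→J1  4|1|2
+link4  5|1|2
C(4,0) f=2→J2  5|1|3
R(2,4) f=1→J1  5|2|3
+link5  6|2|3
C(5,0) f=2→J2  6|2|4
+link6  7|2|4
R(6,3) f=1→J1  7|3|4
PS(5,6) f=2→J2  7|3|5
M = 3(7−1)−2·3−5 = 18−6−5 = 7

M = 7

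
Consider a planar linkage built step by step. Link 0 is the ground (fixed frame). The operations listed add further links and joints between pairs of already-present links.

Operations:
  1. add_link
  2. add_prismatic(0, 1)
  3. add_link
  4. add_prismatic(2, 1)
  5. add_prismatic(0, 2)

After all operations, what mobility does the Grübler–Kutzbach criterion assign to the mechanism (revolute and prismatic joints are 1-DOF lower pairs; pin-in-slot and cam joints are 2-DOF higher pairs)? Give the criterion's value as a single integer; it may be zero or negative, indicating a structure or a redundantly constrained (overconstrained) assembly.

M = 0

L=1 J1=0 J2=0
add link → L=2 J1=0 J2=0
P@0,1 dof=1 J1 → L=2 J1=1 J2=0
add link → L=3 J1=1 J2=0
P@2,1 dof=1 J1 → L=3 J1=2 J2=0
P@0,2 dof=1 J1 → L=3 J1=3 J2=0
M=3(L−1)−2J1−J2=3·2−2·3−0=0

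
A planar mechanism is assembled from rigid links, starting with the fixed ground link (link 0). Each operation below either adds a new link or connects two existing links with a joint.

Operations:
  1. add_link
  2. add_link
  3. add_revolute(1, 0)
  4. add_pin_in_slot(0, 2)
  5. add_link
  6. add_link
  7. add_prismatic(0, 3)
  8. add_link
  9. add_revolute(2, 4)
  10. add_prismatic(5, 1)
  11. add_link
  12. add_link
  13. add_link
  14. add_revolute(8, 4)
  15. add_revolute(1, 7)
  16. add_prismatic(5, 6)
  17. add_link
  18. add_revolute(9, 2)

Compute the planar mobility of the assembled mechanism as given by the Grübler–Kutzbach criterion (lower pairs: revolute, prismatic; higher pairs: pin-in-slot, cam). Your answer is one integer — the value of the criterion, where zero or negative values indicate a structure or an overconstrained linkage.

link 0 = ground. State L|J1|J2 = 1|0|0
+link1  2|0|0
+link2  3|0|0
R(1,0) f=1→J1  3|1|0
PS(0,2) f=2→J2  3|1|1
+link3  4|1|1
+link4  5|1|1
P(0,3) f=1→J1  5|2|1
+link5  6|2|1
R(2,4) f=1→J1  6|3|1
P(5,1) f=1→J1  6|4|1
+link6  7|4|1
+link7  8|4|1
+link8  9|4|1
R(8,4) f=1→J1  9|5|1
R(1,7) f=1→J1  9|6|1
P(5,6) f=1→J1  9|7|1
+link9  10|7|1
R(9,2) f=1→J1  10|8|1
M = 3(10−1)−2·8−1 = 27−16−1 = 10

M = 10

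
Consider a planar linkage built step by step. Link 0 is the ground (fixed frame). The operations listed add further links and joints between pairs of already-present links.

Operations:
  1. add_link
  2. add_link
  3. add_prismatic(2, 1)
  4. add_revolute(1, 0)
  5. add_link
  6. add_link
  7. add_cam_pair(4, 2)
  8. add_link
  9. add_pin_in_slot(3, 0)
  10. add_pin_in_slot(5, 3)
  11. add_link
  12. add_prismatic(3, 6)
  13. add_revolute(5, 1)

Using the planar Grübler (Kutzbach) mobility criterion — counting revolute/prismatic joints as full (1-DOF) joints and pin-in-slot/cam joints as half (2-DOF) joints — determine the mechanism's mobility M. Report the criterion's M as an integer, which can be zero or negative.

M = 7

link 0 = ground. State L|J1|J2 = 1|0|0
+link1  2|0|0
+link2  3|0|0
P(2,1) f=1→J1  3|1|0
R(1,0) f=1→J1  3|2|0
+link3  4|2|0
+link4  5|2|0
C(4,2) f=2→J2  5|2|1
+link5  6|2|1
PS(3,0) f=2→J2  6|2|2
PS(5,3) f=2→J2  6|2|3
+link6  7|2|3
P(3,6) f=1→J1  7|3|3
R(5,1) f=1→J1  7|4|3
M = 3(7−1)−2·4−3 = 18−8−3 = 7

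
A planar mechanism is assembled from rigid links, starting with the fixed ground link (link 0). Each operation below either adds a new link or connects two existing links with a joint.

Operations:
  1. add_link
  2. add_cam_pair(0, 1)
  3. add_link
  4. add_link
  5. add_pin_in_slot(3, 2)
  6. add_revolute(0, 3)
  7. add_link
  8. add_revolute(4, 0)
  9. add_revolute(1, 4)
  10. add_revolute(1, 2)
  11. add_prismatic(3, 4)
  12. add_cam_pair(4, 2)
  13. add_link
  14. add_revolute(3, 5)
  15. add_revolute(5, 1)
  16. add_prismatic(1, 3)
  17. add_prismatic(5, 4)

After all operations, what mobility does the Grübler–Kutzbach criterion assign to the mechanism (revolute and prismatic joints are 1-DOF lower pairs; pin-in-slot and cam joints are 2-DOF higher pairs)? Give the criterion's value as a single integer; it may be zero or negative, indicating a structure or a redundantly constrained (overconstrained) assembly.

[1;0;0] (link 0 is ground)
L+ [2;0;0]
C(0,1)∈J2 [2;0;1]
L+ [3;0;1]
L+ [4;0;1]
PS(3,2)∈J2 [4;0;2]
R(0,3)∈J1 [4;1;2]
L+ [5;1;2]
R(4,0)∈J1 [5;2;2]
R(1,4)∈J1 [5;3;2]
R(1,2)∈J1 [5;4;2]
P(3,4)∈J1 [5;5;2]
C(4,2)∈J2 [5;5;3]
L+ [6;5;3]
R(3,5)∈J1 [6;6;3]
R(5,1)∈J1 [6;7;3]
P(1,3)∈J1 [6;8;3]
P(5,4)∈J1 [6;9;3]
mobility = 15 − 18 − 3 = -6

M = -6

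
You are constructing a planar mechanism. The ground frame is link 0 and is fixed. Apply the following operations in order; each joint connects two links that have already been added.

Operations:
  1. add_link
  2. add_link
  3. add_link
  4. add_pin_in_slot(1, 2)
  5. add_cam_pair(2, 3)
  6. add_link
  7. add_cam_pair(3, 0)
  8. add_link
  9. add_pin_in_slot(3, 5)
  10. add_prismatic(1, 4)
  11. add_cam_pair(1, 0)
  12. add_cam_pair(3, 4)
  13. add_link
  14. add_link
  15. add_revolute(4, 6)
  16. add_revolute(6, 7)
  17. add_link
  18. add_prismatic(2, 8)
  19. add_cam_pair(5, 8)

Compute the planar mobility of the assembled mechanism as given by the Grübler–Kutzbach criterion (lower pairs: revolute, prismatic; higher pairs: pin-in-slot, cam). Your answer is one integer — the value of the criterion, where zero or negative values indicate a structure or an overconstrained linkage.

M = 9

[1;0;0] (link 0 is ground)
L+ [2;0;0]
L+ [3;0;0]
L+ [4;0;0]
PS(1,2)∈J2 [4;0;1]
C(2,3)∈J2 [4;0;2]
L+ [5;0;2]
C(3,0)∈J2 [5;0;3]
L+ [6;0;3]
PS(3,5)∈J2 [6;0;4]
P(1,4)∈J1 [6;1;4]
C(1,0)∈J2 [6;1;5]
C(3,4)∈J2 [6;1;6]
L+ [7;1;6]
L+ [8;1;6]
R(4,6)∈J1 [8;2;6]
R(6,7)∈J1 [8;3;6]
L+ [9;3;6]
P(2,8)∈J1 [9;4;6]
C(5,8)∈J2 [9;4;7]
mobility = 24 − 8 − 7 = 9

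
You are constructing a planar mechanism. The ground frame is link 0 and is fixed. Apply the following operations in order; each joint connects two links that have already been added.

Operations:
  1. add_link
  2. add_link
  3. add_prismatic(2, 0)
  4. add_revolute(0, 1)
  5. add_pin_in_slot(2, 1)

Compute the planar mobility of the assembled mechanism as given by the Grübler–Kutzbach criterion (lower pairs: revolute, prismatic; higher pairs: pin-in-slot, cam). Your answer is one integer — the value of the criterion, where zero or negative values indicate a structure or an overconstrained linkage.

M = 1

(L,J1,J2)=(1,0,0); link0 fixed
link1: (2,0,0)
link2: (3,0,0)
P 2-0 [J1]: (3,1,0)
R 0-1 [J1]: (3,2,0)
PS 2-1 [J2]: (3,2,1)
Grübler: 3·2 − 2·2 − 1 = 1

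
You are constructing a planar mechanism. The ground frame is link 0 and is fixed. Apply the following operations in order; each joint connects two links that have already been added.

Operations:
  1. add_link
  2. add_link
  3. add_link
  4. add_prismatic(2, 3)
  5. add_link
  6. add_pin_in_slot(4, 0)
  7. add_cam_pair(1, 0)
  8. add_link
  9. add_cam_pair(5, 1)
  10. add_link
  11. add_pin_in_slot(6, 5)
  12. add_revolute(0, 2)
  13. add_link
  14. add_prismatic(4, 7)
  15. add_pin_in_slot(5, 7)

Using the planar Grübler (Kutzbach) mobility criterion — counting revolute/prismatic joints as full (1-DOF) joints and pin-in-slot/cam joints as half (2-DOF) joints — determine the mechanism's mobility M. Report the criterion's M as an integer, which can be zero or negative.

[1;0;0] (link 0 is ground)
L+ [2;0;0]
L+ [3;0;0]
L+ [4;0;0]
P(2,3)∈J1 [4;1;0]
L+ [5;1;0]
PS(4,0)∈J2 [5;1;1]
C(1,0)∈J2 [5;1;2]
L+ [6;1;2]
C(5,1)∈J2 [6;1;3]
L+ [7;1;3]
PS(6,5)∈J2 [7;1;4]
R(0,2)∈J1 [7;2;4]
L+ [8;2;4]
P(4,7)∈J1 [8;3;4]
PS(5,7)∈J2 [8;3;5]
mobility = 21 − 6 − 5 = 10

M = 10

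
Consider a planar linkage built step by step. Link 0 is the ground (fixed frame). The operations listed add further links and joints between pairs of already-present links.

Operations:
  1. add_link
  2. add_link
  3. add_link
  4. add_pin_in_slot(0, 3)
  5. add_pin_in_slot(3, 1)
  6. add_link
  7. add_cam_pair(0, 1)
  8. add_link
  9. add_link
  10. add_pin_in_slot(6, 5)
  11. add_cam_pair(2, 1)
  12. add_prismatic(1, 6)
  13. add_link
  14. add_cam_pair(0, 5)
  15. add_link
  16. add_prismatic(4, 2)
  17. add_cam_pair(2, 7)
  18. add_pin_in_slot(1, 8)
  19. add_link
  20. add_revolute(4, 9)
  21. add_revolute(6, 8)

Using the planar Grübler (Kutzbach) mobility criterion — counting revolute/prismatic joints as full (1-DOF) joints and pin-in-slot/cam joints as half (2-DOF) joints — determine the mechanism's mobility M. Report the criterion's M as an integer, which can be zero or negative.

M = 11

ground; <1,0,0>
#1 <2,0,0>
#2 <3,0,0>
#3 <4,0,0>
PS:0↔3 J2 <4,0,1>
PS:3↔1 J2 <4,0,2>
#4 <5,0,2>
C:0↔1 J2 <5,0,3>
#5 <6,0,3>
#6 <7,0,3>
PS:6↔5 J2 <7,0,4>
C:2↔1 J2 <7,0,5>
P:1↔6 J1 <7,1,5>
#7 <8,1,5>
C:0↔5 J2 <8,1,6>
#8 <9,1,6>
P:4↔2 J1 <9,2,6>
C:2↔7 J2 <9,2,7>
PS:1↔8 J2 <9,2,8>
#9 <10,2,8>
R:4↔9 J1 <10,3,8>
R:6↔8 J1 <10,4,8>
3×9 − 2×4 − 1×8 = 11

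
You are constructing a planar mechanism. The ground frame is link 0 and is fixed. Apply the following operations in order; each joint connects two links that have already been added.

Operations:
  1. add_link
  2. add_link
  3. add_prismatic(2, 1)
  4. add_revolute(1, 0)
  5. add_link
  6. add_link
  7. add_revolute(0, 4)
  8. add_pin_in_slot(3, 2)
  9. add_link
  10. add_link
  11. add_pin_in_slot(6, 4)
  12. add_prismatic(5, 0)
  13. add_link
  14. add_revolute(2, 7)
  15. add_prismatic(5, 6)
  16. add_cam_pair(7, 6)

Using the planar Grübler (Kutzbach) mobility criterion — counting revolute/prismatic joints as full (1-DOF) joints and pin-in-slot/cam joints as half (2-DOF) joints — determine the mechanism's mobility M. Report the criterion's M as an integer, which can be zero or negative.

M = 6

link 0 = ground. State L|J1|J2 = 1|0|0
+link1  2|0|0
+link2  3|0|0
P(2,1) f=1→J1  3|1|0
R(1,0) f=1→J1  3|2|0
+link3  4|2|0
+link4  5|2|0
R(0,4) f=1→J1  5|3|0
PS(3,2) f=2→J2  5|3|1
+link5  6|3|1
+link6  7|3|1
PS(6,4) f=2→J2  7|3|2
P(5,0) f=1→J1  7|4|2
+link7  8|4|2
R(2,7) f=1→J1  8|5|2
P(5,6) f=1→J1  8|6|2
C(7,6) f=2→J2  8|6|3
M = 3(8−1)−2·6−3 = 21−12−3 = 6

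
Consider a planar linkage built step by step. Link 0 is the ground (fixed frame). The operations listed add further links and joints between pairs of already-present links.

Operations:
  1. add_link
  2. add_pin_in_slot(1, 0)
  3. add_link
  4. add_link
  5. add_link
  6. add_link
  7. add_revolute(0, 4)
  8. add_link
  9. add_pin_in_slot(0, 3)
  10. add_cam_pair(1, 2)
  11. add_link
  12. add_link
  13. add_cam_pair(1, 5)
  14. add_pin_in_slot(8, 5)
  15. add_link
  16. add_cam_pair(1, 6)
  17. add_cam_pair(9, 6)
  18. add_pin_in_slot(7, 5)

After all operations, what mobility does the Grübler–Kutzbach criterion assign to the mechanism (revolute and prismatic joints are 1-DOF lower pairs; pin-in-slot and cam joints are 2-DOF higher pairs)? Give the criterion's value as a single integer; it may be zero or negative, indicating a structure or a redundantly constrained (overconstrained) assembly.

ground; <1,0,0>
#1 <2,0,0>
PS:1↔0 J2 <2,0,1>
#2 <3,0,1>
#3 <4,0,1>
#4 <5,0,1>
#5 <6,0,1>
R:0↔4 J1 <6,1,1>
#6 <7,1,1>
PS:0↔3 J2 <7,1,2>
C:1↔2 J2 <7,1,3>
#7 <8,1,3>
#8 <9,1,3>
C:1↔5 J2 <9,1,4>
PS:8↔5 J2 <9,1,5>
#9 <10,1,5>
C:1↔6 J2 <10,1,6>
C:9↔6 J2 <10,1,7>
PS:7↔5 J2 <10,1,8>
3×9 − 2×1 − 1×8 = 17

M = 17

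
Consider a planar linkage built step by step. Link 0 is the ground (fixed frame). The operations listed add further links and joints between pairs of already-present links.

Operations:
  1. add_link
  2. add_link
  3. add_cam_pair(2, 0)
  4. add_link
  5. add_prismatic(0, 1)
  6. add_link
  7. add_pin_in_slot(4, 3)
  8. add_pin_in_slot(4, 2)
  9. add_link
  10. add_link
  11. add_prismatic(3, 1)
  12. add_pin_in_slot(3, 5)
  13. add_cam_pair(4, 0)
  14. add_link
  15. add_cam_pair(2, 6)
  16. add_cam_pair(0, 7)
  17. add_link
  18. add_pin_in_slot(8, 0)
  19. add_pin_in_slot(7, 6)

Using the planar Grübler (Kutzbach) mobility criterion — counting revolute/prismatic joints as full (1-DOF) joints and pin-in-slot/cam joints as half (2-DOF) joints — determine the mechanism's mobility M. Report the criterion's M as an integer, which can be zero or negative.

M = 11

L=1 J1=0 J2=0
add link → L=2 J1=0 J2=0
add link → L=3 J1=0 J2=0
C@2,0 dof=2 J2 → L=3 J1=0 J2=1
add link → L=4 J1=0 J2=1
P@0,1 dof=1 J1 → L=4 J1=1 J2=1
add link → L=5 J1=1 J2=1
PS@4,3 dof=2 J2 → L=5 J1=1 J2=2
PS@4,2 dof=2 J2 → L=5 J1=1 J2=3
add link → L=6 J1=1 J2=3
add link → L=7 J1=1 J2=3
P@3,1 dof=1 J1 → L=7 J1=2 J2=3
PS@3,5 dof=2 J2 → L=7 J1=2 J2=4
C@4,0 dof=2 J2 → L=7 J1=2 J2=5
add link → L=8 J1=2 J2=5
C@2,6 dof=2 J2 → L=8 J1=2 J2=6
C@0,7 dof=2 J2 → L=8 J1=2 J2=7
add link → L=9 J1=2 J2=7
PS@8,0 dof=2 J2 → L=9 J1=2 J2=8
PS@7,6 dof=2 J2 → L=9 J1=2 J2=9
M=3(L−1)−2J1−J2=3·8−2·2−9=11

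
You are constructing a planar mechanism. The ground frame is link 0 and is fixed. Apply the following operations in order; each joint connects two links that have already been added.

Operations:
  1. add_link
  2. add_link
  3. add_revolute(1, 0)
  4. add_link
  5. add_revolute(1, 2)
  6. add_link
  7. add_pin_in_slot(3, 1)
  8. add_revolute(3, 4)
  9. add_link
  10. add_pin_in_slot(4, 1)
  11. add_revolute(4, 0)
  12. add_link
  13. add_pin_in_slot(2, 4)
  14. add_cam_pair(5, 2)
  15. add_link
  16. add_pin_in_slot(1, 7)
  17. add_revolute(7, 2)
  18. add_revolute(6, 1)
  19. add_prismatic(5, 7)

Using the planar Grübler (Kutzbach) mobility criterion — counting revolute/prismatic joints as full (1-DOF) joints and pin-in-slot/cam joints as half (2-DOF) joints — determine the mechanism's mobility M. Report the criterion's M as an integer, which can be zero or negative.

ground; <1,0,0>
#1 <2,0,0>
#2 <3,0,0>
R:1↔0 J1 <3,1,0>
#3 <4,1,0>
R:1↔2 J1 <4,2,0>
#4 <5,2,0>
PS:3↔1 J2 <5,2,1>
R:3↔4 J1 <5,3,1>
#5 <6,3,1>
PS:4↔1 J2 <6,3,2>
R:4↔0 J1 <6,4,2>
#6 <7,4,2>
PS:2↔4 J2 <7,4,3>
C:5↔2 J2 <7,4,4>
#7 <8,4,4>
PS:1↔7 J2 <8,4,5>
R:7↔2 J1 <8,5,5>
R:6↔1 J1 <8,6,5>
P:5↔7 J1 <8,7,5>
3×7 − 2×7 − 1×5 = 2

M = 2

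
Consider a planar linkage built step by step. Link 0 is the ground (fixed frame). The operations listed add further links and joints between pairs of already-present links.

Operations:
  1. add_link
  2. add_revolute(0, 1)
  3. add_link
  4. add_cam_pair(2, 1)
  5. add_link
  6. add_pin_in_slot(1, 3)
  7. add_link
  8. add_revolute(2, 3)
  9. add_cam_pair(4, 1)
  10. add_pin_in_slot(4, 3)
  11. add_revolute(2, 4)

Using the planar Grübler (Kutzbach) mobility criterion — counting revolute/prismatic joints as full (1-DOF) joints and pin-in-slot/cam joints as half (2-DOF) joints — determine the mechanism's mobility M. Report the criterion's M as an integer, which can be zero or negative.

(L,J1,J2)=(1,0,0); link0 fixed
link1: (2,0,0)
R 0-1 [J1]: (2,1,0)
link2: (3,1,0)
C 2-1 [J2]: (3,1,1)
link3: (4,1,1)
PS 1-3 [J2]: (4,1,2)
link4: (5,1,2)
R 2-3 [J1]: (5,2,2)
C 4-1 [J2]: (5,2,3)
PS 4-3 [J2]: (5,2,4)
R 2-4 [J1]: (5,3,4)
Grübler: 3·4 − 2·3 − 4 = 2

M = 2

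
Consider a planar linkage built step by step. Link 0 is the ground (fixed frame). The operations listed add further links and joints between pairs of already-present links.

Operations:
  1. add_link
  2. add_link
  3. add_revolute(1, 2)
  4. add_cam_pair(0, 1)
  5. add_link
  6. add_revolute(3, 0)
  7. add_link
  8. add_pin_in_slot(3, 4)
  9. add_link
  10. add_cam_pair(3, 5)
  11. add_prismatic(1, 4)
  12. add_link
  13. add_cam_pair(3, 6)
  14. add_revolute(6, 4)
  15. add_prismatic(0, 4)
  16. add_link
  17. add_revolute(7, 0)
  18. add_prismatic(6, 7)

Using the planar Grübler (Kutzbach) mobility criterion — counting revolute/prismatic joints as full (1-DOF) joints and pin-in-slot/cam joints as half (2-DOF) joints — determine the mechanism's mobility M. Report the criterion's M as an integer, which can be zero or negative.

L=1 J1=0 J2=0
add link → L=2 J1=0 J2=0
add link → L=3 J1=0 J2=0
R@1,2 dof=1 J1 → L=3 J1=1 J2=0
C@0,1 dof=2 J2 → L=3 J1=1 J2=1
add link → L=4 J1=1 J2=1
R@3,0 dof=1 J1 → L=4 J1=2 J2=1
add link → L=5 J1=2 J2=1
PS@3,4 dof=2 J2 → L=5 J1=2 J2=2
add link → L=6 J1=2 J2=2
C@3,5 dof=2 J2 → L=6 J1=2 J2=3
P@1,4 dof=1 J1 → L=6 J1=3 J2=3
add link → L=7 J1=3 J2=3
C@3,6 dof=2 J2 → L=7 J1=3 J2=4
R@6,4 dof=1 J1 → L=7 J1=4 J2=4
P@0,4 dof=1 J1 → L=7 J1=5 J2=4
add link → L=8 J1=5 J2=4
R@7,0 dof=1 J1 → L=8 J1=6 J2=4
P@6,7 dof=1 J1 → L=8 J1=7 J2=4
M=3(L−1)−2J1−J2=3·7−2·7−4=3

M = 3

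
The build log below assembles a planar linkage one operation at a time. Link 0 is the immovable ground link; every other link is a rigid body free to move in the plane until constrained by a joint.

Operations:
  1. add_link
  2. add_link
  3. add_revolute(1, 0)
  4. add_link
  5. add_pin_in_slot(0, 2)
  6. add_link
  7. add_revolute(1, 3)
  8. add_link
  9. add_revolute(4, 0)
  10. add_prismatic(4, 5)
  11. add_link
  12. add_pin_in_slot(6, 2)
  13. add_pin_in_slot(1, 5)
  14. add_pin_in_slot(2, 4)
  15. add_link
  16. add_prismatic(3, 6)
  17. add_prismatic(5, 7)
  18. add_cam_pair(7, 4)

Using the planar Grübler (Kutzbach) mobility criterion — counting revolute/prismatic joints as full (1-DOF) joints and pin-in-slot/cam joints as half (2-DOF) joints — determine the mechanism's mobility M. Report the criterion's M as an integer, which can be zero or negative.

[1;0;0] (link 0 is ground)
L+ [2;0;0]
L+ [3;0;0]
R(1,0)∈J1 [3;1;0]
L+ [4;1;0]
PS(0,2)∈J2 [4;1;1]
L+ [5;1;1]
R(1,3)∈J1 [5;2;1]
L+ [6;2;1]
R(4,0)∈J1 [6;3;1]
P(4,5)∈J1 [6;4;1]
L+ [7;4;1]
PS(6,2)∈J2 [7;4;2]
PS(1,5)∈J2 [7;4;3]
PS(2,4)∈J2 [7;4;4]
L+ [8;4;4]
P(3,6)∈J1 [8;5;4]
P(5,7)∈J1 [8;6;4]
C(7,4)∈J2 [8;6;5]
mobility = 21 − 12 − 5 = 4

M = 4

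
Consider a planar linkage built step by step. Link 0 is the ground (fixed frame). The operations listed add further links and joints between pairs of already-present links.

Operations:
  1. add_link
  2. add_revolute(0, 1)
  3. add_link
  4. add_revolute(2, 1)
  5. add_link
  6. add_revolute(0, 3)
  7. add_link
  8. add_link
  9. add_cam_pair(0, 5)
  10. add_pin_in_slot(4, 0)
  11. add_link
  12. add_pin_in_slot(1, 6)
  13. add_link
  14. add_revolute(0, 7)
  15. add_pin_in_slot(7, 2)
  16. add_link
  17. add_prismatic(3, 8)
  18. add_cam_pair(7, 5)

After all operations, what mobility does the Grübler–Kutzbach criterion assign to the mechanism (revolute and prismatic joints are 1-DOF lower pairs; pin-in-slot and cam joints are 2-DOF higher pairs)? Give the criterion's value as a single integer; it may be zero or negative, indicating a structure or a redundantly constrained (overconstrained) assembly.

link 0 = ground. State L|J1|J2 = 1|0|0
+link1  2|0|0
R(0,1) f=1→J1  2|1|0
+link2  3|1|0
R(2,1) f=1→J1  3|2|0
+link3  4|2|0
R(0,3) f=1→J1  4|3|0
+link4  5|3|0
+link5  6|3|0
C(0,5) f=2→J2  6|3|1
PS(4,0) f=2→J2  6|3|2
+link6  7|3|2
PS(1,6) f=2→J2  7|3|3
+link7  8|3|3
R(0,7) f=1→J1  8|4|3
PS(7,2) f=2→J2  8|4|4
+link8  9|4|4
P(3,8) f=1→J1  9|5|4
C(7,5) f=2→J2  9|5|5
M = 3(9−1)−2·5−5 = 24−10−5 = 9

M = 9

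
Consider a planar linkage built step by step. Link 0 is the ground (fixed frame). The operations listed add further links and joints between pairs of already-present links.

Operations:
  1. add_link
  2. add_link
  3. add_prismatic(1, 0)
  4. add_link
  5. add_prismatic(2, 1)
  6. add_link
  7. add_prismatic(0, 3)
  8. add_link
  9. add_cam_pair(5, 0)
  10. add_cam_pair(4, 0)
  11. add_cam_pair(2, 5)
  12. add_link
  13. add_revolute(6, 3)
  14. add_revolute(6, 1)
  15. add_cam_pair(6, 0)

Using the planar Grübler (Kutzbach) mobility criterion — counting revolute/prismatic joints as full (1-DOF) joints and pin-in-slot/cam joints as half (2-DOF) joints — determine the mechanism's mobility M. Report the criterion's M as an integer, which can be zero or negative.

M = 4

(L,J1,J2)=(1,0,0); link0 fixed
link1: (2,0,0)
link2: (3,0,0)
P 1-0 [J1]: (3,1,0)
link3: (4,1,0)
P 2-1 [J1]: (4,2,0)
link4: (5,2,0)
P 0-3 [J1]: (5,3,0)
link5: (6,3,0)
C 5-0 [J2]: (6,3,1)
C 4-0 [J2]: (6,3,2)
C 2-5 [J2]: (6,3,3)
link6: (7,3,3)
R 6-3 [J1]: (7,4,3)
R 6-1 [J1]: (7,5,3)
C 6-0 [J2]: (7,5,4)
Grübler: 3·6 − 2·5 − 4 = 4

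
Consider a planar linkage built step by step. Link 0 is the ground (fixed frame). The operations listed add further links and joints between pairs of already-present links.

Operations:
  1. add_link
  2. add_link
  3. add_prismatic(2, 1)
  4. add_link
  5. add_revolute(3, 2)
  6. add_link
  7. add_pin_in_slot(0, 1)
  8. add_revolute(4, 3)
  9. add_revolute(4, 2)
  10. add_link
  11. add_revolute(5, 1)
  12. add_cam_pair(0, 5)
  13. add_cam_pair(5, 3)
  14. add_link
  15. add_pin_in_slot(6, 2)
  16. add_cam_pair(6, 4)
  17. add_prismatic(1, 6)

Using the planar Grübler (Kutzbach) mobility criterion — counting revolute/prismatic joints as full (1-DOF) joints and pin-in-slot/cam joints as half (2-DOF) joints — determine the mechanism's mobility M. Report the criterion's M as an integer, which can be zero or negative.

ground; <1,0,0>
#1 <2,0,0>
#2 <3,0,0>
P:2↔1 J1 <3,1,0>
#3 <4,1,0>
R:3↔2 J1 <4,2,0>
#4 <5,2,0>
PS:0↔1 J2 <5,2,1>
R:4↔3 J1 <5,3,1>
R:4↔2 J1 <5,4,1>
#5 <6,4,1>
R:5↔1 J1 <6,5,1>
C:0↔5 J2 <6,5,2>
C:5↔3 J2 <6,5,3>
#6 <7,5,3>
PS:6↔2 J2 <7,5,4>
C:6↔4 J2 <7,5,5>
P:1↔6 J1 <7,6,5>
3×6 − 2×6 − 1×5 = 1

M = 1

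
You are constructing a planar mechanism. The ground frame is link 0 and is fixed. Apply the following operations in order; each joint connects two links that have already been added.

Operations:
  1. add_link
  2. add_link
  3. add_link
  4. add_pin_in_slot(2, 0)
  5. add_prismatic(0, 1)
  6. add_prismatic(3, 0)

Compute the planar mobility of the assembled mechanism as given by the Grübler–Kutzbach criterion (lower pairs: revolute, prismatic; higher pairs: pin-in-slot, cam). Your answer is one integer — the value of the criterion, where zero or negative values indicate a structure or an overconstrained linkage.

M = 4

link 0 = ground. State L|J1|J2 = 1|0|0
+link1  2|0|0
+link2  3|0|0
+link3  4|0|0
PS(2,0) f=2→J2  4|0|1
P(0,1) f=1→J1  4|1|1
P(3,0) f=1→J1  4|2|1
M = 3(4−1)−2·2−1 = 9−4−1 = 4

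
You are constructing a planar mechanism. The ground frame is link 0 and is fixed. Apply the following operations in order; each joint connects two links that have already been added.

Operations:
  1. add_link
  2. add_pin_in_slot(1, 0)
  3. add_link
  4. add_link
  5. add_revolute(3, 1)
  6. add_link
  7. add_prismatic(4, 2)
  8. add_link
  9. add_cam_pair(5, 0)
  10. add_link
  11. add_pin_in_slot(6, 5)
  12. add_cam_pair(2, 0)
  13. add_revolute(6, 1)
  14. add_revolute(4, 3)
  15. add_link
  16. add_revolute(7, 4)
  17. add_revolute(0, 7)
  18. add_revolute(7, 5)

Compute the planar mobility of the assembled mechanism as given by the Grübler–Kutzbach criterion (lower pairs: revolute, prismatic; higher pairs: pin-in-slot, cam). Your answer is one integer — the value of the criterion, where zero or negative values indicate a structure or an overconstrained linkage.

[1;0;0] (link 0 is ground)
L+ [2;0;0]
PS(1,0)∈J2 [2;0;1]
L+ [3;0;1]
L+ [4;0;1]
R(3,1)∈J1 [4;1;1]
L+ [5;1;1]
P(4,2)∈J1 [5;2;1]
L+ [6;2;1]
C(5,0)∈J2 [6;2;2]
L+ [7;2;2]
PS(6,5)∈J2 [7;2;3]
C(2,0)∈J2 [7;2;4]
R(6,1)∈J1 [7;3;4]
R(4,3)∈J1 [7;4;4]
L+ [8;4;4]
R(7,4)∈J1 [8;5;4]
R(0,7)∈J1 [8;6;4]
R(7,5)∈J1 [8;7;4]
mobility = 21 − 14 − 4 = 3

M = 3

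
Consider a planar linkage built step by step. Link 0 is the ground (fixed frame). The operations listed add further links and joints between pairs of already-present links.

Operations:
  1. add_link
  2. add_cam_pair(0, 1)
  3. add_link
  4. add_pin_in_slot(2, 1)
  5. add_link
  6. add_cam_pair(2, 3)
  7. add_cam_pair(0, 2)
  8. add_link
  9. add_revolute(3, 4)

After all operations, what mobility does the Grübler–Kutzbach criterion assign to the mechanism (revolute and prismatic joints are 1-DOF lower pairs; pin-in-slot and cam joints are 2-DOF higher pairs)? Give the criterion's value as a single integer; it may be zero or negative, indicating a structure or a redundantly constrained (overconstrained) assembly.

(L,J1,J2)=(1,0,0); link0 fixed
link1: (2,0,0)
C 0-1 [J2]: (2,0,1)
link2: (3,0,1)
PS 2-1 [J2]: (3,0,2)
link3: (4,0,2)
C 2-3 [J2]: (4,0,3)
C 0-2 [J2]: (4,0,4)
link4: (5,0,4)
R 3-4 [J1]: (5,1,4)
Grübler: 3·4 − 2·1 − 4 = 6

M = 6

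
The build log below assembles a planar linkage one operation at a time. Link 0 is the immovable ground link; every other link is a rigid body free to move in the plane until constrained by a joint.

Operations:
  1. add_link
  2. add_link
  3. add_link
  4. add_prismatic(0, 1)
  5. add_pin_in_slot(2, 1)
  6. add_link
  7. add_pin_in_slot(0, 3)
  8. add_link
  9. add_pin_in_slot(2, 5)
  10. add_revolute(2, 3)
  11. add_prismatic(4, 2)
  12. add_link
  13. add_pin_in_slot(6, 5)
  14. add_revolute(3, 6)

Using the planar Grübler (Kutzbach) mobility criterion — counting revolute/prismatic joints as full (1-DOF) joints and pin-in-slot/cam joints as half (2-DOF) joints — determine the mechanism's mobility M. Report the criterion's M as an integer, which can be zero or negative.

ground; <1,0,0>
#1 <2,0,0>
#2 <3,0,0>
#3 <4,0,0>
P:0↔1 J1 <4,1,0>
PS:2↔1 J2 <4,1,1>
#4 <5,1,1>
PS:0↔3 J2 <5,1,2>
#5 <6,1,2>
PS:2↔5 J2 <6,1,3>
R:2↔3 J1 <6,2,3>
P:4↔2 J1 <6,3,3>
#6 <7,3,3>
PS:6↔5 J2 <7,3,4>
R:3↔6 J1 <7,4,4>
3×6 − 2×4 − 1×4 = 6

M = 6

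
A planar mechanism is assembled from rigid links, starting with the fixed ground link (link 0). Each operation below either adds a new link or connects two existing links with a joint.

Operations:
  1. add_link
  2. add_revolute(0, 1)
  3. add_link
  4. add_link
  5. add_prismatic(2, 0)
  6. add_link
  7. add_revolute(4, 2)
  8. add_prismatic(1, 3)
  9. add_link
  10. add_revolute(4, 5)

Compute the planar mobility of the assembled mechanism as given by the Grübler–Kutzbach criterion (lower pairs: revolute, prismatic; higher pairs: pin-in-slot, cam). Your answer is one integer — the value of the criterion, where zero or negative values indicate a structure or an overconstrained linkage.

M = 5

L=1 J1=0 J2=0
add link → L=2 J1=0 J2=0
R@0,1 dof=1 J1 → L=2 J1=1 J2=0
add link → L=3 J1=1 J2=0
add link → L=4 J1=1 J2=0
P@2,0 dof=1 J1 → L=4 J1=2 J2=0
add link → L=5 J1=2 J2=0
R@4,2 dof=1 J1 → L=5 J1=3 J2=0
P@1,3 dof=1 J1 → L=5 J1=4 J2=0
add link → L=6 J1=4 J2=0
R@4,5 dof=1 J1 → L=6 J1=5 J2=0
M=3(L−1)−2J1−J2=3·5−2·5−0=5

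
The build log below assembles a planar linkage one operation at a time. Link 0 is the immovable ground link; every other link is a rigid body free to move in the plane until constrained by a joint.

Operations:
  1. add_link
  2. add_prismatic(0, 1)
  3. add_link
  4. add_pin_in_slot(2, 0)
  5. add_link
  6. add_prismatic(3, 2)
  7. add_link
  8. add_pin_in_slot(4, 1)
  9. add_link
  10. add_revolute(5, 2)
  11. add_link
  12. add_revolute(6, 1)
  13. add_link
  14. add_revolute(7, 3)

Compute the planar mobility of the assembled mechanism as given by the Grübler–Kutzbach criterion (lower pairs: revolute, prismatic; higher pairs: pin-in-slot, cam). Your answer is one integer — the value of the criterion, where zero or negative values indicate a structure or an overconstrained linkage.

M = 9

[1;0;0] (link 0 is ground)
L+ [2;0;0]
P(0,1)∈J1 [2;1;0]
L+ [3;1;0]
PS(2,0)∈J2 [3;1;1]
L+ [4;1;1]
P(3,2)∈J1 [4;2;1]
L+ [5;2;1]
PS(4,1)∈J2 [5;2;2]
L+ [6;2;2]
R(5,2)∈J1 [6;3;2]
L+ [7;3;2]
R(6,1)∈J1 [7;4;2]
L+ [8;4;2]
R(7,3)∈J1 [8;5;2]
mobility = 21 − 10 − 2 = 9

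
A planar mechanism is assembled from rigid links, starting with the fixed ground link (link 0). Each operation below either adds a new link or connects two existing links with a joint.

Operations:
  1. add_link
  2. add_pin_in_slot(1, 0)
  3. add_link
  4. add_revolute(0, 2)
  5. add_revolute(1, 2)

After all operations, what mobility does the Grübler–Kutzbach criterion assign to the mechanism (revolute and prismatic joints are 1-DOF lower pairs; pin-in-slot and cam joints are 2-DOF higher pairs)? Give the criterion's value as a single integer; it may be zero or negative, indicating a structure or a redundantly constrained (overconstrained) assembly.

M = 1

ground; <1,0,0>
#1 <2,0,0>
PS:1↔0 J2 <2,0,1>
#2 <3,0,1>
R:0↔2 J1 <3,1,1>
R:1↔2 J1 <3,2,1>
3×2 − 2×2 − 1×1 = 1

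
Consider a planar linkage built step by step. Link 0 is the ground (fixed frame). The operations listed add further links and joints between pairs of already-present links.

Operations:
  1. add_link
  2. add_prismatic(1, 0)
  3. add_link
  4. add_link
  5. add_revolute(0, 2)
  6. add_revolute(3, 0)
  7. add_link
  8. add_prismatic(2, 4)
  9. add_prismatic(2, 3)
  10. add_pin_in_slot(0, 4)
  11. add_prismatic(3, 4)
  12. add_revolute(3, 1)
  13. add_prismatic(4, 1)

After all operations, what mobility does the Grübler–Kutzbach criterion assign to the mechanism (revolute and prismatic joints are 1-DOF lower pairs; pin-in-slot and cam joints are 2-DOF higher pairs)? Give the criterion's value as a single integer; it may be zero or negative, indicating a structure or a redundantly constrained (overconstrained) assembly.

M = -5

ground; <1,0,0>
#1 <2,0,0>
P:1↔0 J1 <2,1,0>
#2 <3,1,0>
#3 <4,1,0>
R:0↔2 J1 <4,2,0>
R:3↔0 J1 <4,3,0>
#4 <5,3,0>
P:2↔4 J1 <5,4,0>
P:2↔3 J1 <5,5,0>
PS:0↔4 J2 <5,5,1>
P:3↔4 J1 <5,6,1>
R:3↔1 J1 <5,7,1>
P:4↔1 J1 <5,8,1>
3×4 − 2×8 − 1×1 = -5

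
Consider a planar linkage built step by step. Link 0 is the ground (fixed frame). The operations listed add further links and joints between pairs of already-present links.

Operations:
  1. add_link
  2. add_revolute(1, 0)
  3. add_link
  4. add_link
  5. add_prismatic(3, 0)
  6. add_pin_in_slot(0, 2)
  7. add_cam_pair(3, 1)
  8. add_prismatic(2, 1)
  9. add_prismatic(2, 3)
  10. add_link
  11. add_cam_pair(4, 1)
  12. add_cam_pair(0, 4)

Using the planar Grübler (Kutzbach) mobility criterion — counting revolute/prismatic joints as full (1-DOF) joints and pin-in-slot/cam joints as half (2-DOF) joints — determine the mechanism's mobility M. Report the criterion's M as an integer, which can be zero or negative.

L=1 J1=0 J2=0
add link → L=2 J1=0 J2=0
R@1,0 dof=1 J1 → L=2 J1=1 J2=0
add link → L=3 J1=1 J2=0
add link → L=4 J1=1 J2=0
P@3,0 dof=1 J1 → L=4 J1=2 J2=0
PS@0,2 dof=2 J2 → L=4 J1=2 J2=1
C@3,1 dof=2 J2 → L=4 J1=2 J2=2
P@2,1 dof=1 J1 → L=4 J1=3 J2=2
P@2,3 dof=1 J1 → L=4 J1=4 J2=2
add link → L=5 J1=4 J2=2
C@4,1 dof=2 J2 → L=5 J1=4 J2=3
C@0,4 dof=2 J2 → L=5 J1=4 J2=4
M=3(L−1)−2J1−J2=3·4−2·4−4=0

M = 0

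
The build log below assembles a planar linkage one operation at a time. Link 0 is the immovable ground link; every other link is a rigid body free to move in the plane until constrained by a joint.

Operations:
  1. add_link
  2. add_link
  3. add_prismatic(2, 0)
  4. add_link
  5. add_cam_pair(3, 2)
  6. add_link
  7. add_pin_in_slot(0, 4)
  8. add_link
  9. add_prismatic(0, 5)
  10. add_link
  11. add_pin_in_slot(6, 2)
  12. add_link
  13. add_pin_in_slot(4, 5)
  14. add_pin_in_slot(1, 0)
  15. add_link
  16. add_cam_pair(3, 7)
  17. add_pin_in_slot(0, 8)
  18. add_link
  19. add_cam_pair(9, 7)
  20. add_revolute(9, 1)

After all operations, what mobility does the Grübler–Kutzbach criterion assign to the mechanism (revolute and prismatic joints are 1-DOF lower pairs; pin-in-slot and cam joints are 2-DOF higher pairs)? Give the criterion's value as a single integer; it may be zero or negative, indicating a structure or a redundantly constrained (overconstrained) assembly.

(L,J1,J2)=(1,0,0); link0 fixed
link1: (2,0,0)
link2: (3,0,0)
P 2-0 [J1]: (3,1,0)
link3: (4,1,0)
C 3-2 [J2]: (4,1,1)
link4: (5,1,1)
PS 0-4 [J2]: (5,1,2)
link5: (6,1,2)
P 0-5 [J1]: (6,2,2)
link6: (7,2,2)
PS 6-2 [J2]: (7,2,3)
link7: (8,2,3)
PS 4-5 [J2]: (8,2,4)
PS 1-0 [J2]: (8,2,5)
link8: (9,2,5)
C 3-7 [J2]: (9,2,6)
PS 0-8 [J2]: (9,2,7)
link9: (10,2,7)
C 9-7 [J2]: (10,2,8)
R 9-1 [J1]: (10,3,8)
Grübler: 3·9 − 2·3 − 8 = 13

M = 13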